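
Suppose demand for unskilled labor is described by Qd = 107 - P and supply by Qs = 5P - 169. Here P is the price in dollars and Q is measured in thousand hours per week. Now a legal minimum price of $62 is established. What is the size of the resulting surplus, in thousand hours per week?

Equilibrium: 107 - P = 5P - 169, so 276 = 6P and P* = 46, Q* = 61.
Since 62 > 46, the floor is binding.
At P = 62: Qd = 107 - 62 = 45 and Qs = 5·62 - 169 = 141.
Surplus = Qs - Qd = 141 - 45 = 96.

96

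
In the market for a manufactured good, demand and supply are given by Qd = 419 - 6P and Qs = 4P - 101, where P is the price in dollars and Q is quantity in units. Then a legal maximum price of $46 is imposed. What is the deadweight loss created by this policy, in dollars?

Setting quantity demanded equal to quantity supplied, 419 - 6P = 4P - 101, gives P* = 52 and Q* = 107.
The ceiling of 46 is below the equilibrium price 52, so it binds.
At P = 46: Qd = 419 - 6·46 = 143 and Qs = 4·46 - 101 = 83.
Quantity traded falls to 83. At Q = 83 the demand price is (419 - 83)/6 = 56 and the supply price is (101 + 83)/4 = 46.
Deadweight loss = ½ · (56 - 46) · (107 - 83) = ½ · 10 · 24 = 120.

120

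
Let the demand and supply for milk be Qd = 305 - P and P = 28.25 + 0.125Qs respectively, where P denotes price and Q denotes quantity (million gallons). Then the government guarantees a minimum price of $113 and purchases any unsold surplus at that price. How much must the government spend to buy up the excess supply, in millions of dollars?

54918

Rearranging supply gives Qs = 8P - 226. Equilibrium: 305 - P = 8P - 226, so 531 = 9P and P* = 59, Q* = 246.
The floor of 113 is above the equilibrium price 59, so it binds.
At P = 113: Qd = 305 - 113 = 192 and Qs = 8·113 - 226 = 678.
Surplus = Qs - Qd = 486.
Government expenditure = surplus × support price = 486 × 113 = 54918.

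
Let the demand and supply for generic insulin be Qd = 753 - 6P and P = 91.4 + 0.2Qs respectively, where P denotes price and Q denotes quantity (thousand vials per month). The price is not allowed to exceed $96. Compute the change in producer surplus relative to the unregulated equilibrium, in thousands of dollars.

Rearranging supply gives Qs = 5P - 457. Equilibrium: 753 - 6P = 5P - 457, so 1210 = 11P and P* = 110, Q* = 93.
The ceiling of 96 is below the equilibrium price 110, so it binds.
At P = 96: Qd = 753 - 6·96 = 177 and Qs = 5·96 - 457 = 23.
Producer surplus without the control is ½ · (110 - 91.4) · 93 = 864.9.
With the ceiling, producers sell 23 units at 96, so PS = ½ · (96 - 91.4) · 23 = 52.9.
Change in producer surplus = 52.9 - 864.9 = -812.

-812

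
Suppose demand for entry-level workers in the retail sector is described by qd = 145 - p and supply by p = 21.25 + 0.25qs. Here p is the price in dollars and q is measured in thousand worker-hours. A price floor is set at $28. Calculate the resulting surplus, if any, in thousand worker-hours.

0

Rearranging supply gives qs = 4p - 85. Without the control the market clears where 145 - p = 4p - 85, i.e. p* = 46 and q* = 99.
Since 28 is below p* = 46, the floor does not bind and the free-market outcome prevails.
Since the control does not bind, there is no surplus.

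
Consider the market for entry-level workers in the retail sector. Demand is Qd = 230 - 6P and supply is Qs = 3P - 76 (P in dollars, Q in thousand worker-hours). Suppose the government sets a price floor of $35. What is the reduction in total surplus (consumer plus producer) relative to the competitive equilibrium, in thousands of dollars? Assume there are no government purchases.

9

Without the control the market clears where 230 - 6P = 3P - 76, i.e. P* = 34 and Q* = 26.
Because the floor (35) lies above the market-clearing price, it is binding.
At P = 35: Qd = 230 - 6·35 = 20 and Qs = 3·35 - 76 = 29.
Quantity traded falls to 20. At Q = 20 the demand price is (230 - 20)/6 = 35 and the supply price is (76 + 20)/3 = 32.
Deadweight loss = ½ · (35 - 32) · (26 - 20) = ½ · 3 · 6 = 9.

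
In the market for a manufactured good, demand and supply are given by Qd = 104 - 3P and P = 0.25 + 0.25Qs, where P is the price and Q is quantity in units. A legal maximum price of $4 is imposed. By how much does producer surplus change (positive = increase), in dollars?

Rearranging supply gives Qs = 4P - 1. In a free market, 104 - 3P = 4P - 1 gives the equilibrium P* = 15, Q* = 59.
Since 4 < 15, the ceiling is binding.
At P = 4: Qd = 104 - 3·4 = 92 and Qs = 4·4 - 1 = 15.
Producer surplus without the control is ½ · (15 - 0.25) · 59 = 435.125.
With the ceiling, producers sell 15 units at 4, so PS = ½ · (4 - 0.25) · 15 = 28.125.
Change in producer surplus = 28.125 - 435.125 = -407.

-407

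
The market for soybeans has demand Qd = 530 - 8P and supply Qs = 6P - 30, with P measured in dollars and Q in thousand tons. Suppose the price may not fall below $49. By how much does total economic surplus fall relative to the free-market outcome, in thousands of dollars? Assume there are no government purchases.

In a free market, 530 - 8P = 6P - 30 gives the equilibrium P* = 40, Q* = 210.
Since 49 > 40, the floor is binding.
At P = 49: Qd = 530 - 8·49 = 138 and Qs = 6·49 - 30 = 264.
Quantity traded falls to 138. At Q = 138 the demand price is (530 - 138)/8 = 49 and the supply price is (30 + 138)/6 = 28.
Deadweight loss = ½ · (49 - 28) · (210 - 138) = ½ · 21 · 72 = 756.

756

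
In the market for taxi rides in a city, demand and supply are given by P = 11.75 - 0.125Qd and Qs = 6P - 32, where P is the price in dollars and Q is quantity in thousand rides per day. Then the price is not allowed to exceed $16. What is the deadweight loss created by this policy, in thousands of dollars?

0

Rearranging demand gives Qd = 94 - 8P. Setting quantity demanded equal to quantity supplied, 94 - 8P = 6P - 32, gives P* = 9 and Q* = 22.
Since 16 is above P* = 9, the ceiling does not bind and the free-market outcome prevails.
Since the control does not bind, no trades are prevented and deadweight loss is zero.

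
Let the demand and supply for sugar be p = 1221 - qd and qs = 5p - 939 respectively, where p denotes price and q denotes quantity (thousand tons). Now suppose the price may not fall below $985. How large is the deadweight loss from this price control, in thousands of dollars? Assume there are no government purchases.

Rearranging demand gives qd = 1221 - p. In a free market, 1221 - p = 5p - 939 gives the equilibrium p* = 360, q* = 861.
The floor of 985 is above the equilibrium price 360, so it binds.
At p = 985: qd = 1221 - 985 = 236 and qs = 5·985 - 939 = 3986.
Quantity traded falls to 236. At q = 236 the demand price is 1221 - 236 = 985 and the supply price is (939 + 236)/5 = 235.
Deadweight loss = ½ · (985 - 235) · (861 - 236) = ½ · 750 · 625 = 234375.

234375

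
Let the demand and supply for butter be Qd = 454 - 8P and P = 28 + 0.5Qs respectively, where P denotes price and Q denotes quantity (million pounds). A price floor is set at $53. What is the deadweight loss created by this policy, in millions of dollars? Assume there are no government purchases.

80

Rearranging supply gives Qs = 2P - 56. Setting quantity demanded equal to quantity supplied, 454 - 8P = 2P - 56, gives P* = 51 and Q* = 46.
The floor of 53 is above the equilibrium price 51, so it binds.
At P = 53: Qd = 454 - 8·53 = 30 and Qs = 2·53 - 56 = 50.
Quantity traded falls to 30. At Q = 30 the demand price is (454 - 30)/8 = 53 and the supply price is (56 + 30)/2 = 43.
Deadweight loss = ½ · (53 - 43) · (46 - 30) = ½ · 10 · 16 = 80.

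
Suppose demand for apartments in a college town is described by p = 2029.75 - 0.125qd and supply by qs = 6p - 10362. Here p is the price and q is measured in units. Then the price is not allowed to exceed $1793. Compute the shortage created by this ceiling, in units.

Rearranging demand gives qd = 16238 - 8p. Without the control the market clears where 16238 - 8p = 6p - 10362, i.e. p* = 1900 and q* = 1038.
The ceiling of 1793 is below the equilibrium price 1900, so it binds.
At p = 1793: qd = 16238 - 8·1793 = 1894 and qs = 6·1793 - 10362 = 396.
Shortage = qd - qs = 1894 - 396 = 1498.

1498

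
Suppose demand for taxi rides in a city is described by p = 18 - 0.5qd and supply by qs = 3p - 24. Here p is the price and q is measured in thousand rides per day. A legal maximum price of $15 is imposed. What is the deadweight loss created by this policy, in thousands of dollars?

Rearranging demand gives qd = 36 - 2p. Equilibrium: 36 - 2p = 3p - 24, so 60 = 5p and p* = 12, q* = 12.
Since 15 is above p* = 12, the ceiling does not bind and the free-market outcome prevails.
Since the control does not bind, no trades are prevented and deadweight loss is zero.

0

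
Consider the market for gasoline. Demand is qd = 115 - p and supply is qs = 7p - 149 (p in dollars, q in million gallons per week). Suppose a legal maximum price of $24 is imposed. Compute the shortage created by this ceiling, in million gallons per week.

In a free market, 115 - p = 7p - 149 gives the equilibrium p* = 33, q* = 82.
Because the ceiling (24) lies below the market-clearing price, it is binding.
At p = 24: qd = 115 - 24 = 91 and qs = 7·24 - 149 = 19.
Shortage = qd - qs = 91 - 19 = 72.

72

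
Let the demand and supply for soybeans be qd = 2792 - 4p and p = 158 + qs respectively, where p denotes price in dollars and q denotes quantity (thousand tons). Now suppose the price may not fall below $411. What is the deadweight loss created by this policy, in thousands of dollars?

0

Rearranging supply gives qs = p - 158. Without the control the market clears where 2792 - 4p = p - 158, i.e. p* = 590 and q* = 432.
The floor of 411 is below the equilibrium price 590, so it is not binding; the market clears at p* = 590, q* = 432.
Since the control does not bind, no trades are prevented and deadweight loss is zero.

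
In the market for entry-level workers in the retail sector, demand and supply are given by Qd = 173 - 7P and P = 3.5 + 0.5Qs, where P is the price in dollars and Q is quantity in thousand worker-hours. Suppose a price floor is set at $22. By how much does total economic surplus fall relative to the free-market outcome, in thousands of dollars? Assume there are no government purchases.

Rearranging supply gives Qs = 2P - 7. Equilibrium: 173 - 7P = 2P - 7, so 180 = 9P and P* = 20, Q* = 33.
Because the floor (22) lies above the market-clearing price, it is binding.
At P = 22: Qd = 173 - 7·22 = 19 and Qs = 2·22 - 7 = 37.
Quantity traded falls to 19. At Q = 19 the demand price is (173 - 19)/7 = 22 and the supply price is (7 + 19)/2 = 13.
Deadweight loss = ½ · (22 - 13) · (33 - 19) = ½ · 9 · 14 = 63.

63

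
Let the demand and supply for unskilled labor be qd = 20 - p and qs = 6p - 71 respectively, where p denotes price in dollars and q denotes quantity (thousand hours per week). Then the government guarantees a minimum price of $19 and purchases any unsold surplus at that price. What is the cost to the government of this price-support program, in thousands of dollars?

798

Without the control the market clears where 20 - p = 6p - 71, i.e. p* = 13 and q* = 7.
The floor of 19 is above the equilibrium price 13, so it binds.
At p = 19: qd = 20 - 19 = 1 and qs = 6·19 - 71 = 43.
Surplus = qs - qd = 42.
Government expenditure = surplus × support price = 42 × 19 = 798.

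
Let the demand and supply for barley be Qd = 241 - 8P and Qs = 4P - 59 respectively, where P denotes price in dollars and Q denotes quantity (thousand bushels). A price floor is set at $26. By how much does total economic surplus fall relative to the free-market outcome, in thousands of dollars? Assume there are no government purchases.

Without the control the market clears where 241 - 8P = 4P - 59, i.e. P* = 25 and Q* = 41.
Since 26 > 25, the floor is binding.
At P = 26: Qd = 241 - 8·26 = 33 and Qs = 4·26 - 59 = 45.
Quantity traded falls to 33. At Q = 33 the demand price is (241 - 33)/8 = 26 and the supply price is (59 + 33)/4 = 23.
Deadweight loss = ½ · (26 - 23) · (41 - 33) = ½ · 3 · 8 = 12.

12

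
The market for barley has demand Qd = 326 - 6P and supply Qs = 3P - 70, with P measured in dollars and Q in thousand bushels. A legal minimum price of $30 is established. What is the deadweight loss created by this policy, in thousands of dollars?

0

Equilibrium: 326 - 6P = 3P - 70, so 396 = 9P and P* = 44, Q* = 62.
The floor of 30 is below the equilibrium price 44, so it is not binding; the market clears at P* = 44, Q* = 62.
Since the control does not bind, no trades are prevented and deadweight loss is zero.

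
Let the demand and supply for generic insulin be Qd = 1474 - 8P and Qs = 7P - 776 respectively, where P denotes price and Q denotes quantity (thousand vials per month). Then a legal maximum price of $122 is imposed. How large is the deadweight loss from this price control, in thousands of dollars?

Without the control the market clears where 1474 - 8P = 7P - 776, i.e. P* = 150 and Q* = 274.
The ceiling of 122 is below the equilibrium price 150, so it binds.
At P = 122: Qd = 1474 - 8·122 = 498 and Qs = 7·122 - 776 = 78.
Quantity traded falls to 78. At Q = 78 the demand price is (1474 - 78)/8 = 174.5 and the supply price is (776 + 78)/7 = 122.
Deadweight loss = ½ · (174.5 - 122) · (274 - 78) = ½ · 52.5 · 196 = 5145.

5145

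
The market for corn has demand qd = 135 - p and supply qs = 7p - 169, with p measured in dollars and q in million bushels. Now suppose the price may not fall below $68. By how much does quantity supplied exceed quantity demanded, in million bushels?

In a free market, 135 - p = 7p - 169 gives the equilibrium p* = 38, q* = 97.
Since 68 > 38, the floor is binding.
At p = 68: qd = 135 - 68 = 67 and qs = 7·68 - 169 = 307.
Surplus = qs - qd = 307 - 67 = 240.

240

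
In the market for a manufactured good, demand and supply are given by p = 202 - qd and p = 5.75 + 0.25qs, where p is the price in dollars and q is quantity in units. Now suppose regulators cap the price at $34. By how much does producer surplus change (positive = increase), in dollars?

-1485

Rearranging demand gives qd = 202 - p; rearranging supply gives qs = 4p - 23. Equilibrium: 202 - p = 4p - 23, so 225 = 5p and p* = 45, q* = 157.
Since 34 < 45, the ceiling is binding.
At p = 34: qd = 202 - 34 = 168 and qs = 4·34 - 23 = 113.
Producer surplus without the control is ½ · (45 - 5.75) · 157 = 3081.125.
With the ceiling, producers sell 113 units at 34, so PS = ½ · (34 - 5.75) · 113 = 1596.125.
Change in producer surplus = 1596.125 - 3081.125 = -1485.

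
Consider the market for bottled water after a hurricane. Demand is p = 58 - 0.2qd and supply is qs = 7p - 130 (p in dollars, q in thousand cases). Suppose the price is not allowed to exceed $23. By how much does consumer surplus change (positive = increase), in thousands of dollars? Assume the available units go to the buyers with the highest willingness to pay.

-333.6

Rearranging demand gives qd = 290 - 5p. Setting quantity demanded equal to quantity supplied, 290 - 5p = 7p - 130, gives p* = 35 and q* = 115.
Since 23 < 35, the ceiling is binding.
At p = 23: qd = 290 - 5·23 = 175 and qs = 7·23 - 130 = 31.
Consumer surplus without the control is ½ · (58 - 35) · 115 = 1322.5.
With the ceiling, 31 units are sold at 23 (assume they go to the highest-value buyers). The demand price at q = 31 is 51.8, so CS = ½ · [(58 - 23) + (51.8 - 23)] · 31 = 988.9.
Change in consumer surplus = 988.9 - 1322.5 = -333.6.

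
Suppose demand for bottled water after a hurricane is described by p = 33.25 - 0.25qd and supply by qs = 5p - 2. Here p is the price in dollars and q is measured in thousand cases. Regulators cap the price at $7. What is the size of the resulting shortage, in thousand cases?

Rearranging demand gives qd = 133 - 4p. In a free market, 133 - 4p = 5p - 2 gives the equilibrium p* = 15, q* = 73.
Since 7 < 15, the ceiling is binding.
At p = 7: qd = 133 - 4·7 = 105 and qs = 5·7 - 2 = 33.
Shortage = qd - qs = 105 - 33 = 72.

72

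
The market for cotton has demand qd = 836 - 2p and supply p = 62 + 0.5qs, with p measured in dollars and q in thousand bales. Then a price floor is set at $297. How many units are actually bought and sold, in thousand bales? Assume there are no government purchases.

242

Rearranging supply gives qs = 2p - 124. Without the control the market clears where 836 - 2p = 2p - 124, i.e. p* = 240 and q* = 356.
Because the floor (297) lies above the market-clearing price, it is binding.
At p = 297: qd = 836 - 2·297 = 242 and qs = 2·297 - 124 = 470.
The quantity actually transacted is the short side, demand: 242.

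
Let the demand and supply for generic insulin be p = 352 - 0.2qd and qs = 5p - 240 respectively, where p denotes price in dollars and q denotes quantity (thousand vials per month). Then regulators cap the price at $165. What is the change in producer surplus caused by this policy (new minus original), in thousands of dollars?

Rearranging demand gives qd = 1760 - 5p. In a free market, 1760 - 5p = 5p - 240 gives the equilibrium p* = 200, q* = 760.
The ceiling of 165 is below the equilibrium price 200, so it binds.
At p = 165: qd = 1760 - 5·165 = 935 and qs = 5·165 - 240 = 585.
Producer surplus without the control is ½ · (200 - 48) · 760 = 57760.
With the ceiling, producers sell 585 units at 165, so PS = ½ · (165 - 48) · 585 = 34222.5.
Change in producer surplus = 34222.5 - 57760 = -23537.5.

-23537.5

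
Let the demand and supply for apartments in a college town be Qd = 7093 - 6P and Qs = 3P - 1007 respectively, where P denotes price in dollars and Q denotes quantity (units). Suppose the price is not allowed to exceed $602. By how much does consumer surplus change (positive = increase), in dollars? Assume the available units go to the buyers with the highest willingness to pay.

171499

Equilibrium: 7093 - 6P = 3P - 1007, so 8100 = 9P and P* = 900, Q* = 1693.
Because the ceiling (602) lies below the market-clearing price, it is binding.
At P = 602: Qd = 7093 - 6·602 = 3481 and Qs = 3·602 - 1007 = 799.
Consumer surplus without the control is ½ · (7093/6 - 900) · 1693 = 2866249/12.
With the ceiling, 799 units are sold at 602 (assume they go to the highest-value buyers). The demand price at Q = 799 is 1049, so CS = ½ · [(7093/6 - 602) + (1049 - 602)] · 799 = 4924237/12.
Change in consumer surplus = 4924237/12 - 2866249/12 = 171499.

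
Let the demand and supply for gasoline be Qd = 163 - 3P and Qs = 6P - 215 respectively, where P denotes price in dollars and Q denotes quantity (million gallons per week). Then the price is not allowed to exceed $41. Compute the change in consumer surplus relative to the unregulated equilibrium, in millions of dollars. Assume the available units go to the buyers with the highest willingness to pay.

25

Setting quantity demanded equal to quantity supplied, 163 - 3P = 6P - 215, gives P* = 42 and Q* = 37.
The ceiling of 41 is below the equilibrium price 42, so it binds.
At P = 41: Qd = 163 - 3·41 = 40 and Qs = 6·41 - 215 = 31.
Consumer surplus without the control is ½ · (163/3 - 42) · 37 = 1369/6.
With the ceiling, 31 units are sold at 41 (assume they go to the highest-value buyers). The demand price at Q = 31 is 44, so CS = ½ · [(163/3 - 41) + (44 - 41)] · 31 = 1519/6.
Change in consumer surplus = 1519/6 - 1369/6 = 25.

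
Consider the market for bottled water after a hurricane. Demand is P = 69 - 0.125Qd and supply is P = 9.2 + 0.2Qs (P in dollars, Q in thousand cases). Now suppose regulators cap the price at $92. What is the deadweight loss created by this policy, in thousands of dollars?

0

Rearranging demand gives Qd = 552 - 8P; rearranging supply gives Qs = 5P - 46. In a free market, 552 - 8P = 5P - 46 gives the equilibrium P* = 46, Q* = 184.
The ceiling of 92 is above the equilibrium price 46, so it is not binding; the market clears at P* = 46, Q* = 184.
Since the control does not bind, no trades are prevented and deadweight loss is zero.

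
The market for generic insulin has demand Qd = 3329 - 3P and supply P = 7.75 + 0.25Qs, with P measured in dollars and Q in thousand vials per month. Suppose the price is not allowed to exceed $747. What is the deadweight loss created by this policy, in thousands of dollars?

0

Rearranging supply gives Qs = 4P - 31. Without the control the market clears where 3329 - 3P = 4P - 31, i.e. P* = 480 and Q* = 1889.
The ceiling of 747 is above the equilibrium price 480, so it is not binding; the market clears at P* = 480, Q* = 1889.
Since the control does not bind, no trades are prevented and deadweight loss is zero.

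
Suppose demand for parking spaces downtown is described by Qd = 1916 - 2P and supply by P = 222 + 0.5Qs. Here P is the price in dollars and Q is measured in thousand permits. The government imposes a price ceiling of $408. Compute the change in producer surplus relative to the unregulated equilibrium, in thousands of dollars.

-100828

Rearranging supply gives Qs = 2P - 444. Equilibrium: 1916 - 2P = 2P - 444, so 2360 = 4P and P* = 590, Q* = 736.
Because the ceiling (408) lies below the market-clearing price, it is binding.
At P = 408: Qd = 1916 - 2·408 = 1100 and Qs = 2·408 - 444 = 372.
Producer surplus without the control is ½ · (590 - 222) · 736 = 135424.
With the ceiling, producers sell 372 units at 408, so PS = ½ · (408 - 222) · 372 = 34596.
Change in producer surplus = 34596 - 135424 = -100828.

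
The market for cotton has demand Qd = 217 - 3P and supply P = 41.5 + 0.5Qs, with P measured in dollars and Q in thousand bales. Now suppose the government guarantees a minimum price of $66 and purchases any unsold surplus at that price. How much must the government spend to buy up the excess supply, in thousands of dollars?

1980

Rearranging supply gives Qs = 2P - 83. Without the control the market clears where 217 - 3P = 2P - 83, i.e. P* = 60 and Q* = 37.
Because the floor (66) lies above the market-clearing price, it is binding.
At P = 66: Qd = 217 - 3·66 = 19 and Qs = 2·66 - 83 = 49.
Surplus = Qs - Qd = 30.
Government expenditure = surplus × support price = 30 × 66 = 1980.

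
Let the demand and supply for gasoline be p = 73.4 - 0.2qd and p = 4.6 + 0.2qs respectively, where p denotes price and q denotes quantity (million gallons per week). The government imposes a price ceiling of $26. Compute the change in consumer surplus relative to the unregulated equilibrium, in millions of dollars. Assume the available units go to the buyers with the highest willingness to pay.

968.5

Rearranging demand gives qd = 367 - 5p; rearranging supply gives qs = 5p - 23. Setting quantity demanded equal to quantity supplied, 367 - 5p = 5p - 23, gives p* = 39 and q* = 172.
Because the ceiling (26) lies below the market-clearing price, it is binding.
At p = 26: qd = 367 - 5·26 = 237 and qs = 5·26 - 23 = 107.
Consumer surplus without the control is ½ · (73.4 - 39) · 172 = 2958.4.
With the ceiling, 107 units are sold at 26 (assume they go to the highest-value buyers). The demand price at q = 107 is 52, so CS = ½ · [(73.4 - 26) + (52 - 26)] · 107 = 3926.9.
Change in consumer surplus = 3926.9 - 2958.4 = 968.5.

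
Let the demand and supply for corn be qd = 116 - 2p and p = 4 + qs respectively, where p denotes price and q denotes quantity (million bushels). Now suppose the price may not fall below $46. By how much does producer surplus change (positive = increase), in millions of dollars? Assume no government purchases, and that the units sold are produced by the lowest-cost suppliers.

72

Rearranging supply gives qs = p - 4. Setting quantity demanded equal to quantity supplied, 116 - 2p = p - 4, gives p* = 40 and q* = 36.
Because the floor (46) lies above the market-clearing price, it is binding.
At p = 46: qd = 116 - 2·46 = 24 and qs = 46 - 4 = 42.
Producer surplus without the control is ½ · (40 - 4) · 36 = 648.
With the floor, 24 units are sold at 46. The supply price at q = 24 is 28, so PS = ½ · [(46 - 4) + (46 - 28)] · 24 = 720.
Change in producer surplus = 720 - 648 = 72.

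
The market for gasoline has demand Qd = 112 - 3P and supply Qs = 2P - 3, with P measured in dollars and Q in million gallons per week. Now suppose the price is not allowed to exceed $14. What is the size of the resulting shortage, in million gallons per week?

Without the control the market clears where 112 - 3P = 2P - 3, i.e. P* = 23 and Q* = 43.
Since 14 < 23, the ceiling is binding.
At P = 14: Qd = 112 - 3·14 = 70 and Qs = 2·14 - 3 = 25.
Shortage = Qd - Qs = 70 - 25 = 45.

45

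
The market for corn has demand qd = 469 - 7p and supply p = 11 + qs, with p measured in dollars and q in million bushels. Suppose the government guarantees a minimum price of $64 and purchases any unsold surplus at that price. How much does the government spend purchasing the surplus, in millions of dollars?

2048

Rearranging supply gives qs = p - 11. Without the control the market clears where 469 - 7p = p - 11, i.e. p* = 60 and q* = 49.
Because the floor (64) lies above the market-clearing price, it is binding.
At p = 64: qd = 469 - 7·64 = 21 and qs = 64 - 11 = 53.
Surplus = qs - qd = 32.
Government expenditure = surplus × support price = 32 × 64 = 2048.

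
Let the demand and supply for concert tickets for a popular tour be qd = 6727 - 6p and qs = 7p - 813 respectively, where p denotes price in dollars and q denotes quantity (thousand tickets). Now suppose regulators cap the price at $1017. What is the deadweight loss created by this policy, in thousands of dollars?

Setting quantity demanded equal to quantity supplied, 6727 - 6p = 7p - 813, gives p* = 580 and q* = 3247.
The ceiling of 1017 is above the equilibrium price 580, so it is not binding; the market clears at p* = 580, q* = 3247.
Since the control does not bind, no trades are prevented and deadweight loss is zero.

0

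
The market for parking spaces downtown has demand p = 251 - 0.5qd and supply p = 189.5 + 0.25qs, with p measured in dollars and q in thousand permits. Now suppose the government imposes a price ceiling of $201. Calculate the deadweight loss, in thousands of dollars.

Rearranging demand gives qd = 502 - 2p; rearranging supply gives qs = 4p - 758. Equilibrium: 502 - 2p = 4p - 758, so 1260 = 6p and p* = 210, q* = 82.
Because the ceiling (201) lies below the market-clearing price, it is binding.
At p = 201: qd = 502 - 2·201 = 100 and qs = 4·201 - 758 = 46.
Quantity traded falls to 46. At q = 46 the demand price is (502 - 46)/2 = 228 and the supply price is (758 + 46)/4 = 201.
Deadweight loss = ½ · (228 - 201) · (82 - 46) = ½ · 27 · 36 = 486.

486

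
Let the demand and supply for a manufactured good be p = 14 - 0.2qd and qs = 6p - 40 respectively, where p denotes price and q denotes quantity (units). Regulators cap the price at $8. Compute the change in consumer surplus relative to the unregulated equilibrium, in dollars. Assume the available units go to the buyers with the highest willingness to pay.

1.6

Rearranging demand gives qd = 70 - 5p. Equilibrium: 70 - 5p = 6p - 40, so 110 = 11p and p* = 10, q* = 20.
Since 8 < 10, the ceiling is binding.
At p = 8: qd = 70 - 5·8 = 30 and qs = 6·8 - 40 = 8.
Consumer surplus without the control is ½ · (14 - 10) · 20 = 40.
With the ceiling, 8 units are sold at 8 (assume they go to the highest-value buyers). The demand price at q = 8 is 12.4, so CS = ½ · [(14 - 8) + (12.4 - 8)] · 8 = 41.6.
Change in consumer surplus = 41.6 - 40 = 1.6.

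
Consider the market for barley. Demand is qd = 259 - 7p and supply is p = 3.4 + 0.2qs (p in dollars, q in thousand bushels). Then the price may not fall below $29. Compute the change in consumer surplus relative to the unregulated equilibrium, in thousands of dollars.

-462

Rearranging supply gives qs = 5p - 17. Without the control the market clears where 259 - 7p = 5p - 17, i.e. p* = 23 and q* = 98.
The floor of 29 is above the equilibrium price 23, so it binds.
At p = 29: qd = 259 - 7·29 = 56 and qs = 5·29 - 17 = 128.
Consumer surplus without the control is ½ · (37 - 23) · 98 = 686.
With the floor, consumers buy 56 units at 29, so CS = ½ · (37 - 29) · 56 = 224.
Change in consumer surplus = 224 - 686 = -462.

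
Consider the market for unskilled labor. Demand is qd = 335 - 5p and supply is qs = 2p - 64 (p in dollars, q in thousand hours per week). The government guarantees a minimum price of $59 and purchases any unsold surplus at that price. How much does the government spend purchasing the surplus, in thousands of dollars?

In a free market, 335 - 5p = 2p - 64 gives the equilibrium p* = 57, q* = 50.
The floor of 59 is above the equilibrium price 57, so it binds.
At p = 59: qd = 335 - 5·59 = 40 and qs = 2·59 - 64 = 54.
Surplus = qs - qd = 14.
Government expenditure = surplus × support price = 14 × 59 = 826.

826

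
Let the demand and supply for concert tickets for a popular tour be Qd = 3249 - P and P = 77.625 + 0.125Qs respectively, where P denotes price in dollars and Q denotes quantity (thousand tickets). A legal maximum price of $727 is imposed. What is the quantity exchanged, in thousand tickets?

Rearranging supply gives Qs = 8P - 621. Setting quantity demanded equal to quantity supplied, 3249 - P = 8P - 621, gives P* = 430 and Q* = 2819.
The ceiling of 727 is above the equilibrium price 430, so it is not binding; the market clears at P* = 430, Q* = 2819.

2819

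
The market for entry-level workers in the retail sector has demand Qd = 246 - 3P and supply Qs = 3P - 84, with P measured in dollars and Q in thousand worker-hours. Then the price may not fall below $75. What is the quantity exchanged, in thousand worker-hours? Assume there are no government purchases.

21

In a free market, 246 - 3P = 3P - 84 gives the equilibrium P* = 55, Q* = 81.
The floor of 75 is above the equilibrium price 55, so it binds.
At P = 75: Qd = 246 - 3·75 = 21 and Qs = 3·75 - 84 = 141.
The quantity actually transacted is the short side, demand: 21.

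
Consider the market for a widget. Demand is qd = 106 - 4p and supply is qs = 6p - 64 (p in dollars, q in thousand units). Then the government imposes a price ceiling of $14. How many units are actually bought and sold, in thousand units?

Setting quantity demanded equal to quantity supplied, 106 - 4p = 6p - 64, gives p* = 17 and q* = 38.
Since 14 < 17, the ceiling is binding.
At p = 14: qd = 106 - 4·14 = 50 and qs = 6·14 - 64 = 20.
The quantity actually transacted is the short side, supply: 20.

20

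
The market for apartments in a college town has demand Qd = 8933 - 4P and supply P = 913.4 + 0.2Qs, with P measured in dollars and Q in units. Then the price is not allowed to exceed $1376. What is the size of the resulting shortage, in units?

1116

Rearranging supply gives Qs = 5P - 4567. Setting quantity demanded equal to quantity supplied, 8933 - 4P = 5P - 4567, gives P* = 1500 and Q* = 2933.
Since 1376 < 1500, the ceiling is binding.
At P = 1376: Qd = 8933 - 4·1376 = 3429 and Qs = 5·1376 - 4567 = 2313.
Shortage = Qd - Qs = 3429 - 2313 = 1116.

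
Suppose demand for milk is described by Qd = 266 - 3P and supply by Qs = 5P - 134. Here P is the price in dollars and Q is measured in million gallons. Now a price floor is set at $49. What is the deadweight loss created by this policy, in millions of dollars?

0

Without the control the market clears where 266 - 3P = 5P - 134, i.e. P* = 50 and Q* = 116.
The floor of 49 is below the equilibrium price 50, so it is not binding; the market clears at P* = 50, Q* = 116.
Since the control does not bind, no trades are prevented and deadweight loss is zero.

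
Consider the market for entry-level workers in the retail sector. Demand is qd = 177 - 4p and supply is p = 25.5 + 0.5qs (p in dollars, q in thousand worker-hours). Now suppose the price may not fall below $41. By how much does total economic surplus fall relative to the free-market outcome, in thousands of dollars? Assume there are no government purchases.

Rearranging supply gives qs = 2p - 51. Setting quantity demanded equal to quantity supplied, 177 - 4p = 2p - 51, gives p* = 38 and q* = 25.
Because the floor (41) lies above the market-clearing price, it is binding.
At p = 41: qd = 177 - 4·41 = 13 and qs = 2·41 - 51 = 31.
Quantity traded falls to 13. At q = 13 the demand price is (177 - 13)/4 = 41 and the supply price is (51 + 13)/2 = 32.
Deadweight loss = ½ · (41 - 32) · (25 - 13) = ½ · 9 · 12 = 54.

54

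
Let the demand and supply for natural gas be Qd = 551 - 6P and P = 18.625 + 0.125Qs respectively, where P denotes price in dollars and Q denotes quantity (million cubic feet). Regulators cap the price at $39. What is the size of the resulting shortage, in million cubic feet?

154

Rearranging supply gives Qs = 8P - 149. Equilibrium: 551 - 6P = 8P - 149, so 700 = 14P and P* = 50, Q* = 251.
Since 39 < 50, the ceiling is binding.
At P = 39: Qd = 551 - 6·39 = 317 and Qs = 8·39 - 149 = 163.
Shortage = Qd - Qs = 317 - 163 = 154.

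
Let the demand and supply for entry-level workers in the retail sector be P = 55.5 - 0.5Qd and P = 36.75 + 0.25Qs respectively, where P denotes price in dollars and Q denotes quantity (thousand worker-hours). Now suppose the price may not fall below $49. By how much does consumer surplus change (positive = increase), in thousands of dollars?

-114

Rearranging demand gives Qd = 111 - 2P; rearranging supply gives Qs = 4P - 147. Equilibrium: 111 - 2P = 4P - 147, so 258 = 6P and P* = 43, Q* = 25.
Because the floor (49) lies above the market-clearing price, it is binding.
At P = 49: Qd = 111 - 2·49 = 13 and Qs = 4·49 - 147 = 49.
Consumer surplus without the control is ½ · (55.5 - 43) · 25 = 156.25.
With the floor, consumers buy 13 units at 49, so CS = ½ · (55.5 - 49) · 13 = 42.25.
Change in consumer surplus = 42.25 - 156.25 = -114.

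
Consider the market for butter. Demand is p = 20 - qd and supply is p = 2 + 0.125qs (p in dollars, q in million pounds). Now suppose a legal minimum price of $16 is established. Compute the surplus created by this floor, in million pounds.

108

Rearranging demand gives qd = 20 - p; rearranging supply gives qs = 8p - 16. Equilibrium: 20 - p = 8p - 16, so 36 = 9p and p* = 4, q* = 16.
Since 16 > 4, the floor is binding.
At p = 16: qd = 20 - 16 = 4 and qs = 8·16 - 16 = 112.
Surplus = qs - qd = 112 - 4 = 108.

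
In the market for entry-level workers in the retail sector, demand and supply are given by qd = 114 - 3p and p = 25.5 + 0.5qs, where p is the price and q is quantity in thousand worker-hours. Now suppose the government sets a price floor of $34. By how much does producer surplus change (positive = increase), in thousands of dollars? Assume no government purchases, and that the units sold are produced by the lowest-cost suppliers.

Rearranging supply gives qs = 2p - 51. Setting quantity demanded equal to quantity supplied, 114 - 3p = 2p - 51, gives p* = 33 and q* = 15.
The floor of 34 is above the equilibrium price 33, so it binds.
At p = 34: qd = 114 - 3·34 = 12 and qs = 2·34 - 51 = 17.
Producer surplus without the control is ½ · (33 - 25.5) · 15 = 56.25.
With the floor, 12 units are sold at 34. The supply price at q = 12 is 31.5, so PS = ½ · [(34 - 25.5) + (34 - 31.5)] · 12 = 66.
Change in producer surplus = 66 - 56.25 = 9.75.

9.75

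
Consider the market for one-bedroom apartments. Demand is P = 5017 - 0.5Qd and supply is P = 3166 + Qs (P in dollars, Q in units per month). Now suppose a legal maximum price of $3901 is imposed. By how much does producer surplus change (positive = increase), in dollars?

Rearranging demand gives Qd = 10034 - 2P; rearranging supply gives Qs = P - 3166. In a free market, 10034 - 2P = P - 3166 gives the equilibrium P* = 4400, Q* = 1234.
The ceiling of 3901 is below the equilibrium price 4400, so it binds.
At P = 3901: Qd = 10034 - 2·3901 = 2232 and Qs = 3901 - 3166 = 735.
Producer surplus without the control is ½ · (4400 - 3166) · 1234 = 761378.
With the ceiling, producers sell 735 units at 3901, so PS = ½ · (3901 - 3166) · 735 = 270112.5.
Change in producer surplus = 270112.5 - 761378 = -491265.5.

-491265.5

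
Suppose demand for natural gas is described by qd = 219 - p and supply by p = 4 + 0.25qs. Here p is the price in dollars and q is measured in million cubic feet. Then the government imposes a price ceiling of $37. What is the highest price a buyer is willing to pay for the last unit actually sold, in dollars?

Rearranging supply gives qs = 4p - 16. Without the control the market clears where 219 - p = 4p - 16, i.e. p* = 47 and q* = 172.
The ceiling of 37 is below the equilibrium price 47, so it binds.
At p = 37: qd = 219 - 37 = 182 and qs = 4·37 - 16 = 132.
Only 132 units reach the market. On the demand curve, the marginal buyer's willingness to pay at q = 132 is (219 - 132) = 87.

87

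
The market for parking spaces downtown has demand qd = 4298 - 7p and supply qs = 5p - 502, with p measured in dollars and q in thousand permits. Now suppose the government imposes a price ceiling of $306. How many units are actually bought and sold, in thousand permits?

1028

Equilibrium: 4298 - 7p = 5p - 502, so 4800 = 12p and p* = 400, q* = 1498.
Since 306 < 400, the ceiling is binding.
At p = 306: qd = 4298 - 7·306 = 2156 and qs = 5·306 - 502 = 1028.
The quantity actually transacted is the short side, supply: 1028.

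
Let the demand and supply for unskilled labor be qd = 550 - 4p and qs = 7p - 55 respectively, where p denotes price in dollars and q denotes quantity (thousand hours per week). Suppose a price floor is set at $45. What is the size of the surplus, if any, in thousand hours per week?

Setting quantity demanded equal to quantity supplied, 550 - 4p = 7p - 55, gives p* = 55 and q* = 330.
The floor of 45 is below the equilibrium price 55, so it is not binding; the market clears at p* = 55, q* = 330.
Since the control does not bind, there is no surplus.

0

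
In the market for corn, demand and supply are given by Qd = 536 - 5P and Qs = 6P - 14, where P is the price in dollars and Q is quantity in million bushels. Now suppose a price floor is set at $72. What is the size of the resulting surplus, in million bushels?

In a free market, 536 - 5P = 6P - 14 gives the equilibrium P* = 50, Q* = 286.
Because the floor (72) lies above the market-clearing price, it is binding.
At P = 72: Qd = 536 - 5·72 = 176 and Qs = 6·72 - 14 = 418.
Surplus = Qs - Qd = 418 - 176 = 242.

242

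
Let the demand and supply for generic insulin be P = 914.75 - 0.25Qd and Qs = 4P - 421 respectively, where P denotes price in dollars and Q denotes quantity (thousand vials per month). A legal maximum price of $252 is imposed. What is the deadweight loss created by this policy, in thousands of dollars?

Rearranging demand gives Qd = 3659 - 4P. Setting quantity demanded equal to quantity supplied, 3659 - 4P = 4P - 421, gives P* = 510 and Q* = 1619.
The ceiling of 252 is below the equilibrium price 510, so it binds.
At P = 252: Qd = 3659 - 4·252 = 2651 and Qs = 4·252 - 421 = 587.
Quantity traded falls to 587. At Q = 587 the demand price is (3659 - 587)/4 = 768 and the supply price is (421 + 587)/4 = 252.
Deadweight loss = ½ · (768 - 252) · (1619 - 587) = ½ · 516 · 1032 = 266256.

266256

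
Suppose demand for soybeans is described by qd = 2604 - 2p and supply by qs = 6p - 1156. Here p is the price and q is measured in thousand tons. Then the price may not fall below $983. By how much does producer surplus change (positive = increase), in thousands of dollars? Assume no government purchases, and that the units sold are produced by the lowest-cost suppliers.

Equilibrium: 2604 - 2p = 6p - 1156, so 3760 = 8p and p* = 470, q* = 1664.
Since 983 > 470, the floor is binding.
At p = 983: qd = 2604 - 2·983 = 638 and qs = 6·983 - 1156 = 4742.
Producer surplus without the control is ½ · (470 - 578/3) · 1664 = 692224/3.
With the floor, 638 units are sold at 983. The supply price at q = 638 is 299, so PS = ½ · [(983 - 578/3) + (983 - 299)] · 638 = 1410937/3.
Change in producer surplus = 1410937/3 - 692224/3 = 239571.

239571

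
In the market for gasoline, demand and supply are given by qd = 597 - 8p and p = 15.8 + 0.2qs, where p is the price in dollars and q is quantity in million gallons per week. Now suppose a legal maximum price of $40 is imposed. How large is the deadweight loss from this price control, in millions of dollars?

Rearranging supply gives qs = 5p - 79. Without the control the market clears where 597 - 8p = 5p - 79, i.e. p* = 52 and q* = 181.
The ceiling of 40 is below the equilibrium price 52, so it binds.
At p = 40: qd = 597 - 8·40 = 277 and qs = 5·40 - 79 = 121.
Quantity traded falls to 121. At q = 121 the demand price is (597 - 121)/8 = 59.5 and the supply price is (79 + 121)/5 = 40.
Deadweight loss = ½ · (59.5 - 40) · (181 - 121) = ½ · 19.5 · 60 = 585.

585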